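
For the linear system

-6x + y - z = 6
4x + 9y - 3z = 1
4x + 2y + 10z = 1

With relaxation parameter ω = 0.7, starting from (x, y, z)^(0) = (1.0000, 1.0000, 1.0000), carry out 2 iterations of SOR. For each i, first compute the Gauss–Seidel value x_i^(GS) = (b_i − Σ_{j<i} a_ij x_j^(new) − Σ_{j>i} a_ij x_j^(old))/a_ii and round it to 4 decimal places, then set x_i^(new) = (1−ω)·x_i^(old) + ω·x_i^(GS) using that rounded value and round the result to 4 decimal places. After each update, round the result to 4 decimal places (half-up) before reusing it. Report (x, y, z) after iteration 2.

(-0.7784, 0.6290, 0.3136)

Iteration 1:
  x: GS value = (6 - (1)·1.0000 - (-1)·1.0000) / (-6) = -1.0000;  x ← (1−ω)·1.0000 + ω·-1.0000 = -0.4000
  y: GS value = (1 - (4)·-0.4000 - (-3)·1.0000) / (9) = 0.6222;  y ← (1−ω)·1.0000 + ω·0.6222 = 0.7355
  z: GS value = (1 - (4)·-0.4000 - (2)·0.7355) / (10) = 0.1129;  z ← (1−ω)·1.0000 + ω·0.1129 = 0.3790
Iteration 2:
  x: GS value = (6 - (1)·0.7355 - (-1)·0.3790) / (-6) = -0.9406;  x ← (1−ω)·-0.4000 + ω·-0.9406 = -0.7784
  y: GS value = (1 - (4)·-0.7784 - (-3)·0.3790) / (9) = 0.5834;  y ← (1−ω)·0.7355 + ω·0.5834 = 0.6290
  z: GS value = (1 - (4)·-0.7784 - (2)·0.6290) / (10) = 0.2856;  z ← (1−ω)·0.3790 + ω·0.2856 = 0.3136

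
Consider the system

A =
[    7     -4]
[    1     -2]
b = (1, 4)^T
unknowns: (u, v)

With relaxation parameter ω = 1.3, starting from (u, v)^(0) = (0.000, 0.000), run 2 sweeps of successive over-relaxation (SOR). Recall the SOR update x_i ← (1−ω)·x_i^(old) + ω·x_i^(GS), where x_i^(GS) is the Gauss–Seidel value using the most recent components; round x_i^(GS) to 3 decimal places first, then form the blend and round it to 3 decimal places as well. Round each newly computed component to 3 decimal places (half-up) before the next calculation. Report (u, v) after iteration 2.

Iteration 1:
  u: GS value = (1 - (-4)·0.000) / (7) = 0.143;  u ← (1−ω)·0.000 + ω·0.143 = 0.186
  v: GS value = (4 - (1)·0.186) / (-2) = -1.907;  v ← (1−ω)·0.000 + ω·-1.907 = -2.479
Iteration 2:
  u: GS value = (1 - (-4)·-2.479) / (7) = -1.274;  u ← (1−ω)·0.186 + ω·-1.274 = -1.712
  v: GS value = (4 - (1)·-1.712) / (-2) = -2.856;  v ← (1−ω)·-2.479 + ω·-2.856 = -2.969

(-1.712, -2.969)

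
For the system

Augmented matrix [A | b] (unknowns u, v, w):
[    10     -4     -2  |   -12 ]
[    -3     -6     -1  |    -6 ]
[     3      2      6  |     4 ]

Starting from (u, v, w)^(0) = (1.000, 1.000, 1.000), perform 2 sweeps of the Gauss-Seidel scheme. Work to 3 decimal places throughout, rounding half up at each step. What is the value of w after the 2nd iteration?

Iteration 1:
  u = (-12 - (-4)·1.000 - (-2)·1.000) / (10) = -0.600
  v = (-6 - (-3)·-0.600 - (-1)·1.000) / (-6) = 1.133
  w = (4 - (3)·-0.600 - (2)·1.133) / (6) = 0.589
Iteration 2:
  u = (-12 - (-4)·1.133 - (-2)·0.589) / (10) = -0.629
  v = (-6 - (-3)·-0.629 - (-1)·0.589) / (-6) = 1.216
  w = (4 - (3)·-0.629 - (2)·1.216) / (6) = 0.576

0.576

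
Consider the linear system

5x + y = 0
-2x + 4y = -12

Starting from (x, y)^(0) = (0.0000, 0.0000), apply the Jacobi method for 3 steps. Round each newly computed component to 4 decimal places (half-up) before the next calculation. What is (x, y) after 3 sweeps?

(0.6000, -2.7000)

Iteration 1:
  x = (0 - (1)·0.0000) / (5) = 0.0000
  y = (-12 - (-2)·0.0000) / (4) = -3.0000
Iteration 2:
  x = (0 - (1)·-3.0000) / (5) = 0.6000
  y = (-12 - (-2)·0.0000) / (4) = -3.0000
Iteration 3:
  x = (0 - (1)·-3.0000) / (5) = 0.6000
  y = (-12 - (-2)·0.6000) / (4) = -2.7000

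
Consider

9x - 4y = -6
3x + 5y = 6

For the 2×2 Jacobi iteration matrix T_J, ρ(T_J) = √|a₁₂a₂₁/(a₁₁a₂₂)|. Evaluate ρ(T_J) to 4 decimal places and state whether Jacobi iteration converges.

0.5164

a₁₂a₂₁/(a₁₁a₂₂) = (-4)·(3) / ((9)·(5)) = -0.266667
ρ = √|-0.266667| = √0.266667 = 0.5164
ρ < 1, so Jacobi converges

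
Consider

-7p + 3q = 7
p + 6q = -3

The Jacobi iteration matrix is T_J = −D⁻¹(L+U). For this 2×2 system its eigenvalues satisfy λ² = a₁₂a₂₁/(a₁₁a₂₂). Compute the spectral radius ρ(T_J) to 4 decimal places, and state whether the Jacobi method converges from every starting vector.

0.2673

a₁₂a₂₁/(a₁₁a₂₂) = (3)·(1) / ((-7)·(6)) = -0.071429
ρ = √|-0.071429| = √0.071429 = 0.2673
ρ < 1, so Jacobi converges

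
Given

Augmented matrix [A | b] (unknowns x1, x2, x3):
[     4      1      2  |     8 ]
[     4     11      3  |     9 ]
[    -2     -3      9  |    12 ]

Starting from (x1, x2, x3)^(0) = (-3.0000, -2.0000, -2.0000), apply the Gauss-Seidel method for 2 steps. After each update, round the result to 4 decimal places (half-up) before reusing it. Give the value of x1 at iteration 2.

Iteration 1:
  x1 = (8 - (1)·-2.0000 - (2)·-2.0000) / (4) = 3.5000
  x2 = (9 - (4)·3.5000 - (3)·-2.0000) / (11) = 0.0909
  x3 = (12 - (-2)·3.5000 - (-3)·0.0909) / (9) = 2.1414
Iteration 2:
  x1 = (8 - (1)·0.0909 - (2)·2.1414) / (4) = 0.9066
  x2 = (9 - (4)·0.9066 - (3)·2.1414) / (11) = -0.0955
  x3 = (12 - (-2)·0.9066 - (-3)·-0.0955) / (9) = 1.5030

0.9066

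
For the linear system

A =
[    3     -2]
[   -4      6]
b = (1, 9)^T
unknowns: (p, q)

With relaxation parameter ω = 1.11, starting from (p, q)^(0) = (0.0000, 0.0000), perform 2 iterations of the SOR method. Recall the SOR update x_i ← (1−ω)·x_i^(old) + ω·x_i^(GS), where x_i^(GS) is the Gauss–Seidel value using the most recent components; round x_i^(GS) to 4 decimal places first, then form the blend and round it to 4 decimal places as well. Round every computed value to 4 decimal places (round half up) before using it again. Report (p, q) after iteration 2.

(1.7640, 2.7571)

Iteration 1:
  p: GS value = (1 - (-2)·0.0000) / (3) = 0.3333;  p ← (1−ω)·0.0000 + ω·0.3333 = 0.3700
  q: GS value = (9 - (-4)·0.3700) / (6) = 1.7467;  q ← (1−ω)·0.0000 + ω·1.7467 = 1.9388
Iteration 2:
  p: GS value = (1 - (-2)·1.9388) / (3) = 1.6259;  p ← (1−ω)·0.3700 + ω·1.6259 = 1.7640
  q: GS value = (9 - (-4)·1.7640) / (6) = 2.6760;  q ← (1−ω)·1.9388 + ω·2.6760 = 2.7571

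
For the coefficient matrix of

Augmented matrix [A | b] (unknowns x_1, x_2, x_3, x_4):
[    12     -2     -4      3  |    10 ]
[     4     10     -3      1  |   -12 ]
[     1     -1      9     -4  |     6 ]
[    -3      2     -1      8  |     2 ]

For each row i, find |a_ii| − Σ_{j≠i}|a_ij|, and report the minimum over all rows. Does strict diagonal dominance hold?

row 1: |12| − (2+4+3) = 3
row 2: |10| − (4+3+1) = 2
row 3: |9| − (1+1+4) = 3
row 4: |8| − (3+2+1) = 2
minimum over rows = 2 → strictly diagonally dominant (convergence guaranteed)

2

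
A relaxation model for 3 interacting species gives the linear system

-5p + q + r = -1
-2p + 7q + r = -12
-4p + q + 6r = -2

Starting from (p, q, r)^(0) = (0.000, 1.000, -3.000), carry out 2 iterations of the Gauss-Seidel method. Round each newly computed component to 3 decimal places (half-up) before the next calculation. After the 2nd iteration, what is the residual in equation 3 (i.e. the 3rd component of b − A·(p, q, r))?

Iteration 1:
  p = (-1 - (1)·1.000 - (1)·-3.000) / (-5) = -0.200
  q = (-12 - (-2)·-0.200 - (1)·-3.000) / (7) = -1.343
  r = (-2 - (-4)·-0.200 - (1)·-1.343) / (6) = -0.243
Iteration 2:
  p = (-1 - (1)·-1.343 - (1)·-0.243) / (-5) = -0.117
  q = (-12 - (-2)·-0.117 - (1)·-0.243) / (7) = -1.713
  r = (-2 - (-4)·-0.117 - (1)·-1.713) / (6) = -0.126
Residual b − A·x = (0.254, -0.117, 0.001)

0.001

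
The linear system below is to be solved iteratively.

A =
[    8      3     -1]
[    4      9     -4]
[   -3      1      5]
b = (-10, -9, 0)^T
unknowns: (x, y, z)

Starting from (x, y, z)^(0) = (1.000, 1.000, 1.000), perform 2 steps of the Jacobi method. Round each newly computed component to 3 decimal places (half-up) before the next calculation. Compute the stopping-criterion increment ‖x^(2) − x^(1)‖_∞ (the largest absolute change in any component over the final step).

1.100

Iteration 1:
  x = (-10 - (3)·1.000 - (-1)·1.000) / (8) = -1.500
  y = (-9 - (4)·1.000 - (-4)·1.000) / (9) = -1.000
  z = (0 - (-3)·1.000 - (1)·1.000) / (5) = 0.400
Iteration 2:
  x = (-10 - (3)·-1.000 - (-1)·0.400) / (8) = -0.825
  y = (-9 - (4)·-1.500 - (-4)·0.400) / (9) = -0.156
  z = (0 - (-3)·-1.500 - (1)·-1.000) / (5) = -0.700
Change: (0.675, 0.844, -1.100) → max |·| = 1.100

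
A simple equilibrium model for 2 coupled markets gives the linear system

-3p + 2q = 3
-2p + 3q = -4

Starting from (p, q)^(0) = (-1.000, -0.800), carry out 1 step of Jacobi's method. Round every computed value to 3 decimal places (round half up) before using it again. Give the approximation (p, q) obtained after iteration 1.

(-1.533, -2.000)

Iteration 1:
  p = (3 - (2)·-0.800) / (-3) = -1.533
  q = (-4 - (-2)·-1.000) / (3) = -2.000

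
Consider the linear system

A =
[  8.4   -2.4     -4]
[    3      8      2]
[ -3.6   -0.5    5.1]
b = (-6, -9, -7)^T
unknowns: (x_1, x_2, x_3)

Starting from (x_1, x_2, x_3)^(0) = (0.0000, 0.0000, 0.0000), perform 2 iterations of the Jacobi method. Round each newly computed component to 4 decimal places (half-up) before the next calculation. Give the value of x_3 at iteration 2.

Iteration 1:
  x_1 = (-6 - (-2.4)·0.0000 - (-4)·0.0000) / (8.4) = -0.7143
  x_2 = (-9 - (3)·0.0000 - (2)·0.0000) / (8) = -1.1250
  x_3 = (-7 - (-3.6)·0.0000 - (-0.5)·0.0000) / (5.1) = -1.3725
Iteration 2:
  x_1 = (-6 - (-2.4)·-1.1250 - (-4)·-1.3725) / (8.4) = -1.6893
  x_2 = (-9 - (3)·-0.7143 - (2)·-1.3725) / (8) = -0.5140
  x_3 = (-7 - (-3.6)·-0.7143 - (-0.5)·-1.1250) / (5.1) = -1.9871

-1.9871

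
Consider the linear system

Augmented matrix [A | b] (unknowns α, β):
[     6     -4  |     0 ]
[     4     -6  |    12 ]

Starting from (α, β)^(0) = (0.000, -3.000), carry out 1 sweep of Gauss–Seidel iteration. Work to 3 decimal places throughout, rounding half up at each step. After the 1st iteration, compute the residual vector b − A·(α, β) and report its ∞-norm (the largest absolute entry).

Iteration 1:
  α = (0 - (-4)·-3.000) / (6) = -2.000
  β = (12 - (4)·-2.000) / (-6) = -3.333
Residual b − A·x = (-1.332, 0.002); ∞-norm = 1.332

1.332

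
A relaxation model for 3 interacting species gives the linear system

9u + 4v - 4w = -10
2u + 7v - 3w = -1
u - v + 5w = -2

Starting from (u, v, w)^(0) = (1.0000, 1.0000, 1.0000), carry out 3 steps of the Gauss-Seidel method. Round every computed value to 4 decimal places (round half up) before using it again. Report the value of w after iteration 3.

-0.1141

Iteration 1:
  u = (-10 - (4)·1.0000 - (-4)·1.0000) / (9) = -1.1111
  v = (-1 - (2)·-1.1111 - (-3)·1.0000) / (7) = 0.6032
  w = (-2 - (1)·-1.1111 - (-1)·0.6032) / (5) = -0.0571
Iteration 2:
  u = (-10 - (4)·0.6032 - (-4)·-0.0571) / (9) = -1.4046
  v = (-1 - (2)·-1.4046 - (-3)·-0.0571) / (7) = 0.2340
  w = (-2 - (1)·-1.4046 - (-1)·0.2340) / (5) = -0.0723
Iteration 3:
  u = (-10 - (4)·0.2340 - (-4)·-0.0723) / (9) = -1.2472
  v = (-1 - (2)·-1.2472 - (-3)·-0.0723) / (7) = 0.1825
  w = (-2 - (1)·-1.2472 - (-1)·0.1825) / (5) = -0.1141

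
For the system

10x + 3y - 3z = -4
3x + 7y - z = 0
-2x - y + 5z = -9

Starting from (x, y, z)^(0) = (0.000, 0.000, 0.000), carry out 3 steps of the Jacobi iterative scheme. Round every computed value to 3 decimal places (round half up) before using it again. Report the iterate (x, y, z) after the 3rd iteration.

(-0.962, 0.123, -2.193)

Iteration 1:
  x = (-4 - (3)·0.000 - (-3)·0.000) / (10) = -0.400
  y = (0 - (3)·0.000 - (-1)·0.000) / (7) = 0.000
  z = (-9 - (-2)·0.000 - (-1)·0.000) / (5) = -1.800
Iteration 2:
  x = (-4 - (3)·0.000 - (-3)·-1.800) / (10) = -0.940
  y = (0 - (3)·-0.400 - (-1)·-1.800) / (7) = -0.086
  z = (-9 - (-2)·-0.400 - (-1)·0.000) / (5) = -1.960
Iteration 3:
  x = (-4 - (3)·-0.086 - (-3)·-1.960) / (10) = -0.962
  y = (0 - (3)·-0.940 - (-1)·-1.960) / (7) = 0.123
  z = (-9 - (-2)·-0.940 - (-1)·-0.086) / (5) = -2.193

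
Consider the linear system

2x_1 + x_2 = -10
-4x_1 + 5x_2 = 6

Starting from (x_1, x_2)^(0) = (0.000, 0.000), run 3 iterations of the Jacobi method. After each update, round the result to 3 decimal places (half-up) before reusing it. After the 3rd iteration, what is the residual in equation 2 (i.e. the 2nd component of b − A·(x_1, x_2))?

8.000

Iteration 1:
  x_1 = (-10 - (1)·0.000) / (2) = -5.000
  x_2 = (6 - (-4)·0.000) / (5) = 1.200
Iteration 2:
  x_1 = (-10 - (1)·1.200) / (2) = -5.600
  x_2 = (6 - (-4)·-5.000) / (5) = -2.800
Iteration 3:
  x_1 = (-10 - (1)·-2.800) / (2) = -3.600
  x_2 = (6 - (-4)·-5.600) / (5) = -3.280
Residual b − A·x = (0.480, 8.000)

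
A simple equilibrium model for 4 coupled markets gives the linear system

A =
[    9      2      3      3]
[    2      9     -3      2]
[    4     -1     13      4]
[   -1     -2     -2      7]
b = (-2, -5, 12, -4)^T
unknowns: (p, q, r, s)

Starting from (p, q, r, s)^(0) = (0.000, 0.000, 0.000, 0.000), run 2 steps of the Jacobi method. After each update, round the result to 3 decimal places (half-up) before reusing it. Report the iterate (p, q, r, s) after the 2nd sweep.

(-0.216, -0.072, 1.124, -0.498)

Iteration 1:
  p = (-2 - (2)·0.000 - (3)·0.000 - (3)·0.000) / (9) = -0.222
  q = (-5 - (2)·0.000 - (-3)·0.000 - (2)·0.000) / (9) = -0.556
  r = (12 - (4)·0.000 - (-1)·0.000 - (4)·0.000) / (13) = 0.923
  s = (-4 - (-1)·0.000 - (-2)·0.000 - (-2)·0.000) / (7) = -0.571
Iteration 2:
  p = (-2 - (2)·-0.556 - (3)·0.923 - (3)·-0.571) / (9) = -0.216
  q = (-5 - (2)·-0.222 - (-3)·0.923 - (2)·-0.571) / (9) = -0.072
  r = (12 - (4)·-0.222 - (-1)·-0.556 - (4)·-0.571) / (13) = 1.124
  s = (-4 - (-1)·-0.222 - (-2)·-0.556 - (-2)·0.923) / (7) = -0.498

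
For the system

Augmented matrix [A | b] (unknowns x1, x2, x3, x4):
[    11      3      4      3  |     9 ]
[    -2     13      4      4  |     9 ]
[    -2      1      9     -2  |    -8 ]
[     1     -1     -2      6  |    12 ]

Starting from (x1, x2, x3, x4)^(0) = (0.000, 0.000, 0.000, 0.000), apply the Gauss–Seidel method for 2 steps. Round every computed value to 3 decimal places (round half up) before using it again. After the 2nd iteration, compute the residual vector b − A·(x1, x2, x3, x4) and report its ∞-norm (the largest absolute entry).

Iteration 1:
  x1 = (9 - (3)·0.000 - (4)·0.000 - (3)·0.000) / (11) = 0.818
  x2 = (9 - (-2)·0.818 - (4)·0.000 - (4)·0.000) / (13) = 0.818
  x3 = (-8 - (-2)·0.818 - (1)·0.818 - (-2)·0.000) / (9) = -0.798
  x4 = (12 - (1)·0.818 - (-1)·0.818 - (-2)·-0.798) / (6) = 1.734
Iteration 2:
  x1 = (9 - (3)·0.818 - (4)·-0.798 - (3)·1.734) / (11) = 0.412
  x2 = (9 - (-2)·0.412 - (4)·-0.798 - (4)·1.734) / (13) = 0.468
  x3 = (-8 - (-2)·0.412 - (1)·0.468 - (-2)·1.734) / (9) = -0.464
  x4 = (12 - (1)·0.412 - (-1)·0.468 - (-2)·-0.464) / (6) = 1.855
Residual b − A·x = (-0.645, -1.824, 0.242, -0.002); ∞-norm = 1.824

1.824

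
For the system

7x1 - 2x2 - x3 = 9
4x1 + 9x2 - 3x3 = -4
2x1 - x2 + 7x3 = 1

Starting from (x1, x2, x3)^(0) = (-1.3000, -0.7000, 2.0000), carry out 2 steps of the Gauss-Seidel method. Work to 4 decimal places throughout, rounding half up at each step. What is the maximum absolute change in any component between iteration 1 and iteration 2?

0.6615

Iteration 1:
  x1 = (9 - (-2)·-0.7000 - (-1)·2.0000) / (7) = 1.3714
  x2 = (-4 - (4)·1.3714 - (-3)·2.0000) / (9) = -0.3873
  x3 = (1 - (2)·1.3714 - (-1)·-0.3873) / (7) = -0.3043
Iteration 2:
  x1 = (9 - (-2)·-0.3873 - (-1)·-0.3043) / (7) = 1.1316
  x2 = (-4 - (4)·1.1316 - (-3)·-0.3043) / (9) = -1.0488
  x3 = (1 - (2)·1.1316 - (-1)·-1.0488) / (7) = -0.3303
Change: (-0.2398, -0.6615, -0.0260) → max |·| = 0.6615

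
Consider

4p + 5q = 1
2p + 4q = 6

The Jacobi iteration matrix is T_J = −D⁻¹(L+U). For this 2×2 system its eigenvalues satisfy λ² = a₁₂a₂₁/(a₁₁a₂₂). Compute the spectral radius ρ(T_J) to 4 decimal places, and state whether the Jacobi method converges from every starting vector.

a₁₂a₂₁/(a₁₁a₂₂) = (5)·(2) / ((4)·(4)) = 0.625000
ρ = √|0.625000| = √0.625000 = 0.7906
ρ < 1, so Jacobi converges

0.7906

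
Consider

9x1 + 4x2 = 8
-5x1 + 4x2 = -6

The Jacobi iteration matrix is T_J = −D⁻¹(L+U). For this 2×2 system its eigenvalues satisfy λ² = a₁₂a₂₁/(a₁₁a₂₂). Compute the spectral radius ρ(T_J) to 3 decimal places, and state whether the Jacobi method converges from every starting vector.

0.745

a₁₂a₂₁/(a₁₁a₂₂) = (4)·(-5) / ((9)·(4)) = -0.555556
ρ = √|-0.555556| = √0.555556 = 0.745
ρ < 1, so Jacobi converges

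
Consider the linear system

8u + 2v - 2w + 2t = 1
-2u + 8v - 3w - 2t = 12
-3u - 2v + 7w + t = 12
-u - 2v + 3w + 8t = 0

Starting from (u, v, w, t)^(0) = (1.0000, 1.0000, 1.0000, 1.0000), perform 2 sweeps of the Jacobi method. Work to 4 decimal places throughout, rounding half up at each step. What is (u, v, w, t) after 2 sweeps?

(0.1027, 2.3259, 2.3393, -0.2790)

Iteration 1:
  u = (1 - (2)·1.0000 - (-2)·1.0000 - (2)·1.0000) / (8) = -0.1250
  v = (12 - (-2)·1.0000 - (-3)·1.0000 - (-2)·1.0000) / (8) = 2.3750
  w = (12 - (-3)·1.0000 - (-2)·1.0000 - (1)·1.0000) / (7) = 2.2857
  t = (0 - (-1)·1.0000 - (-2)·1.0000 - (3)·1.0000) / (8) = 0.0000
Iteration 2:
  u = (1 - (2)·2.3750 - (-2)·2.2857 - (2)·0.0000) / (8) = 0.1027
  v = (12 - (-2)·-0.1250 - (-3)·2.2857 - (-2)·0.0000) / (8) = 2.3259
  w = (12 - (-3)·-0.1250 - (-2)·2.3750 - (1)·0.0000) / (7) = 2.3393
  t = (0 - (-1)·-0.1250 - (-2)·2.3750 - (3)·2.2857) / (8) = -0.2790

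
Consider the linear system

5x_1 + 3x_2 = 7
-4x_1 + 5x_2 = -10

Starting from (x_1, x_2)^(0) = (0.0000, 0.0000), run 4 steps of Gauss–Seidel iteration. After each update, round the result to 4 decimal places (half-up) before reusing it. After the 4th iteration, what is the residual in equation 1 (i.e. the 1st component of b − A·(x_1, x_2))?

-0.2920

Iteration 1:
  x_1 = (7 - (3)·0.0000) / (5) = 1.4000
  x_2 = (-10 - (-4)·1.4000) / (5) = -0.8800
Iteration 2:
  x_1 = (7 - (3)·-0.8800) / (5) = 1.9280
  x_2 = (-10 - (-4)·1.9280) / (5) = -0.4576
Iteration 3:
  x_1 = (7 - (3)·-0.4576) / (5) = 1.6746
  x_2 = (-10 - (-4)·1.6746) / (5) = -0.6603
Iteration 4:
  x_1 = (7 - (3)·-0.6603) / (5) = 1.7962
  x_2 = (-10 - (-4)·1.7962) / (5) = -0.5630
Residual b − A·x = (-0.2920, -0.0002)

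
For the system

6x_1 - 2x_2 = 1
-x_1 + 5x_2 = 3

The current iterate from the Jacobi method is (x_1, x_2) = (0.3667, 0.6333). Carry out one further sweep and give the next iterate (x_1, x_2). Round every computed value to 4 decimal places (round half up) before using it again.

One sweep:
  x_1 = (1 - (-2)·0.6333) / (6) = 0.3778
  x_2 = (3 - (-1)·0.3667) / (5) = 0.6733

(0.3778, 0.6733)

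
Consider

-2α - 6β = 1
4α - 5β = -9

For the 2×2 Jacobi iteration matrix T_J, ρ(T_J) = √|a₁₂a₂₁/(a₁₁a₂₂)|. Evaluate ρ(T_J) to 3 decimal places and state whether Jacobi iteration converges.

1.549

a₁₂a₂₁/(a₁₁a₂₂) = (-6)·(4) / ((-2)·(-5)) = -2.400000
ρ = √|-2.400000| = √2.400000 = 1.549
ρ > 1, so Jacobi diverges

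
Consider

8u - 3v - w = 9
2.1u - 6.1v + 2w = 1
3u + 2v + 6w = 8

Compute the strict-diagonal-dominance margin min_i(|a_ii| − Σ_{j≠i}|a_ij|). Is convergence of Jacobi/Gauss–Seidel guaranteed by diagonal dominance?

row 1: |8| − (3+1) = 4
row 2: |-6.1| − (2.1+2) = 2
row 3: |6| − (3+2) = 1
minimum over rows = 1 → strictly diagonally dominant (convergence guaranteed)

1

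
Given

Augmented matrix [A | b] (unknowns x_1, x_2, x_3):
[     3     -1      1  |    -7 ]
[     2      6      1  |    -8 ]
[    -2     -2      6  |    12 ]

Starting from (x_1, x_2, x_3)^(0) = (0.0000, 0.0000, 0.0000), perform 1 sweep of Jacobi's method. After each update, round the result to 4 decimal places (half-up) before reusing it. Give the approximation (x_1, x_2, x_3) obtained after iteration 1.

Iteration 1:
  x_1 = (-7 - (-1)·0.0000 - (1)·0.0000) / (3) = -2.3333
  x_2 = (-8 - (2)·0.0000 - (1)·0.0000) / (6) = -1.3333
  x_3 = (12 - (-2)·0.0000 - (-2)·0.0000) / (6) = 2.0000

(-2.3333, -1.3333, 2.0000)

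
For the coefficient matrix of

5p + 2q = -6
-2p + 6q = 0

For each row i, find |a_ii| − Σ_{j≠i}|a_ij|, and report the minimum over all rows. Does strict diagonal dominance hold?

3

row 1: |5| − (2) = 3
row 2: |6| − (2) = 4
minimum over rows = 3 → strictly diagonally dominant (convergence guaranteed)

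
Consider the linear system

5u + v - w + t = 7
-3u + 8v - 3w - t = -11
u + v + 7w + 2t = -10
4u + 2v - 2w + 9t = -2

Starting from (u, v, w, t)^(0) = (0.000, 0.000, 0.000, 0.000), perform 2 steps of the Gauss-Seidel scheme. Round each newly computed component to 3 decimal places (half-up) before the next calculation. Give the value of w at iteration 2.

-1.139

Iteration 1:
  u = (7 - (1)·0.000 - (-1)·0.000 - (1)·0.000) / (5) = 1.400
  v = (-11 - (-3)·1.400 - (-3)·0.000 - (-1)·0.000) / (8) = -0.850
  w = (-10 - (1)·1.400 - (1)·-0.850 - (2)·0.000) / (7) = -1.507
  t = (-2 - (4)·1.400 - (2)·-0.850 - (-2)·-1.507) / (9) = -0.990
Iteration 2:
  u = (7 - (1)·-0.850 - (-1)·-1.507 - (1)·-0.990) / (5) = 1.467
  v = (-11 - (-3)·1.467 - (-3)·-1.507 - (-1)·-0.990) / (8) = -1.514
  w = (-10 - (1)·1.467 - (1)·-1.514 - (2)·-0.990) / (7) = -1.139
  t = (-2 - (4)·1.467 - (2)·-1.514 - (-2)·-1.139) / (9) = -0.791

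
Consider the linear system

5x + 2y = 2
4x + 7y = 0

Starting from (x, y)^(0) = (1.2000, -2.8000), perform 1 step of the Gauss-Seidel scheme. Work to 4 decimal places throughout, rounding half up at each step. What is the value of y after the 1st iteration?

-0.8686

Iteration 1:
  x = (2 - (2)·-2.8000) / (5) = 1.5200
  y = (0 - (4)·1.5200) / (7) = -0.8686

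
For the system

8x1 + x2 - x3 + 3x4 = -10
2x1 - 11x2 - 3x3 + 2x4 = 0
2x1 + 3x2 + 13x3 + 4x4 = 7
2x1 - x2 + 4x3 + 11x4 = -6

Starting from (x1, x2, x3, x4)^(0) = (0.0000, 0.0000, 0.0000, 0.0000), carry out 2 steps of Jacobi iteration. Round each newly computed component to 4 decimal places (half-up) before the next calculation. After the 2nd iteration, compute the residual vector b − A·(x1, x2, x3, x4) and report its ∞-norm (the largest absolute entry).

2.4575

Iteration 1:
  x1 = (-10 - (1)·0.0000 - (-1)·0.0000 - (3)·0.0000) / (8) = -1.2500
  x2 = (0 - (2)·0.0000 - (-3)·0.0000 - (2)·0.0000) / (-11) = 0.0000
  x3 = (7 - (2)·0.0000 - (3)·0.0000 - (4)·0.0000) / (13) = 0.5385
  x4 = (-6 - (2)·0.0000 - (-1)·0.0000 - (4)·0.0000) / (11) = -0.5455
Iteration 2:
  x1 = (-10 - (1)·0.0000 - (-1)·0.5385 - (3)·-0.5455) / (8) = -0.9781
  x2 = (0 - (2)·-1.2500 - (-3)·0.5385 - (2)·-0.5455) / (-11) = -0.4733
  x3 = (7 - (2)·-1.2500 - (3)·0.0000 - (4)·-0.5455) / (13) = 0.8986
  x4 = (-6 - (2)·-1.2500 - (-1)·0.0000 - (4)·0.5385) / (11) = -0.5140
Residual b − A·x = (0.7387, 0.4737, 0.7503, -2.4575); ∞-norm = 2.4575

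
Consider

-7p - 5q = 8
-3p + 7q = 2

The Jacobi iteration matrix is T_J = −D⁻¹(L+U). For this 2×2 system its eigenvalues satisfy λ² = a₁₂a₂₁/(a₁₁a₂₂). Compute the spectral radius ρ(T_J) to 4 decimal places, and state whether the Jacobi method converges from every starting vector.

0.5533

a₁₂a₂₁/(a₁₁a₂₂) = (-5)·(-3) / ((-7)·(7)) = -0.306122
ρ = √|-0.306122| = √0.306122 = 0.5533
ρ < 1, so Jacobi converges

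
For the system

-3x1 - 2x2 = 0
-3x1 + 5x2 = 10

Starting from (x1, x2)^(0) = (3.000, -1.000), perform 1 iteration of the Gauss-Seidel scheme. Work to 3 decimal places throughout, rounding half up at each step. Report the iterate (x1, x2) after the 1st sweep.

Iteration 1:
  x1 = (0 - (-2)·-1.000) / (-3) = 0.667
  x2 = (10 - (-3)·0.667) / (5) = 2.400

(0.667, 2.400)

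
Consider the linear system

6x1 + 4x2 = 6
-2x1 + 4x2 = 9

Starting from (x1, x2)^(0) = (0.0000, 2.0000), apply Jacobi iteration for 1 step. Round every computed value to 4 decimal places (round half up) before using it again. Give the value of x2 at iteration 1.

Iteration 1:
  x1 = (6 - (4)·2.0000) / (6) = -0.3333
  x2 = (9 - (-2)·0.0000) / (4) = 2.2500

2.2500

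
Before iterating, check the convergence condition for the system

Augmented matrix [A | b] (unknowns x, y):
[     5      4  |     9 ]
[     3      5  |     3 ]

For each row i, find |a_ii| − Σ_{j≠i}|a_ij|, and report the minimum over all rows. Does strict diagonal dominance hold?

1

row 1: |5| − (4) = 1
row 2: |5| − (3) = 2
minimum over rows = 1 → strictly diagonally dominant (convergence guaranteed)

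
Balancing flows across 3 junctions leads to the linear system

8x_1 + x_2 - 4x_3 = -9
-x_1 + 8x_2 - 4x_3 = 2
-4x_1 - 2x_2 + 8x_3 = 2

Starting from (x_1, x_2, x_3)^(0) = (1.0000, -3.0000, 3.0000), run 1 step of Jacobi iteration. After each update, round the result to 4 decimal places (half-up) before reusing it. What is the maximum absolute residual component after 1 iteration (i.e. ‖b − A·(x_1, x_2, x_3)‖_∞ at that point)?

Iteration 1:
  x_1 = (-9 - (1)·-3.0000 - (-4)·3.0000) / (8) = 0.7500
  x_2 = (2 - (-1)·1.0000 - (-4)·3.0000) / (8) = 1.8750
  x_3 = (2 - (-4)·1.0000 - (-2)·-3.0000) / (8) = 0.0000
Residual b − A·x = (-16.8750, -12.2500, 8.7500); ∞-norm = 16.8750

16.8750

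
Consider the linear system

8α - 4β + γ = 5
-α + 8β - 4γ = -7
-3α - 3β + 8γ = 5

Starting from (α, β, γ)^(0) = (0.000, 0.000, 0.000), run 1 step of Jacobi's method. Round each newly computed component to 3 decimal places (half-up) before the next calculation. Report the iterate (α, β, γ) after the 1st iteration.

(0.625, -0.875, 0.625)

Iteration 1:
  α = (5 - (-4)·0.000 - (1)·0.000) / (8) = 0.625
  β = (-7 - (-1)·0.000 - (-4)·0.000) / (8) = -0.875
  γ = (5 - (-3)·0.000 - (-3)·0.000) / (8) = 0.625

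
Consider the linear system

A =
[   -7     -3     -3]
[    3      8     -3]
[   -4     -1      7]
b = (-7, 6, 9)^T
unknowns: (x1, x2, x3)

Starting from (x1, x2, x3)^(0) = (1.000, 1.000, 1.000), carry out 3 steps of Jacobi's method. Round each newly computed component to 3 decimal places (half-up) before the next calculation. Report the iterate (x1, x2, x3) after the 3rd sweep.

(-0.252, 1.370, 1.390)

Iteration 1:
  x1 = (-7 - (-3)·1.000 - (-3)·1.000) / (-7) = 0.143
  x2 = (6 - (3)·1.000 - (-3)·1.000) / (8) = 0.750
  x3 = (9 - (-4)·1.000 - (-1)·1.000) / (7) = 2.000
Iteration 2:
  x1 = (-7 - (-3)·0.750 - (-3)·2.000) / (-7) = -0.179
  x2 = (6 - (3)·0.143 - (-3)·2.000) / (8) = 1.446
  x3 = (9 - (-4)·0.143 - (-1)·0.750) / (7) = 1.475
Iteration 3:
  x1 = (-7 - (-3)·1.446 - (-3)·1.475) / (-7) = -0.252
  x2 = (6 - (3)·-0.179 - (-3)·1.475) / (8) = 1.370
  x3 = (9 - (-4)·-0.179 - (-1)·1.446) / (7) = 1.390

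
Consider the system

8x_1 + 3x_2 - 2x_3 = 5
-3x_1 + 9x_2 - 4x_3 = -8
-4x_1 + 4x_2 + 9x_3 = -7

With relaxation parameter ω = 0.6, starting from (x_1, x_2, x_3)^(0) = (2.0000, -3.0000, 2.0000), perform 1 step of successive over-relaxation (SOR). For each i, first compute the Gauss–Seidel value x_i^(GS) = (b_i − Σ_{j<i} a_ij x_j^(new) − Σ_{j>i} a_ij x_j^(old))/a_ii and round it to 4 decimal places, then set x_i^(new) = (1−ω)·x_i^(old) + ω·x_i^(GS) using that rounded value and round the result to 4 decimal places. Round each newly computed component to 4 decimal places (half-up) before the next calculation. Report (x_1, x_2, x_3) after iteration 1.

Iteration 1:
  x_1: GS value = (5 - (3)·-3.0000 - (-2)·2.0000) / (8) = 2.2500;  x_1 ← (1−ω)·2.0000 + ω·2.2500 = 2.1500
  x_2: GS value = (-8 - (-3)·2.1500 - (-4)·2.0000) / (9) = 0.7167;  x_2 ← (1−ω)·-3.0000 + ω·0.7167 = -0.7700
  x_3: GS value = (-7 - (-4)·2.1500 - (4)·-0.7700) / (9) = 0.5200;  x_3 ← (1−ω)·2.0000 + ω·0.5200 = 1.1120

(2.1500, -0.7700, 1.1120)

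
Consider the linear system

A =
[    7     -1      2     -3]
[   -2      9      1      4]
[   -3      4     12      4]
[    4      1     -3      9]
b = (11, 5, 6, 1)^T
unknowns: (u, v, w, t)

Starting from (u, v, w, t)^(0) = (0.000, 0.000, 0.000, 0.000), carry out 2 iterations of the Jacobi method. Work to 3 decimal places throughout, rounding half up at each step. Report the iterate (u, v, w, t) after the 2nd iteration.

(1.556, 0.800, 0.670, -0.482)

Iteration 1:
  u = (11 - (-1)·0.000 - (2)·0.000 - (-3)·0.000) / (7) = 1.571
  v = (5 - (-2)·0.000 - (1)·0.000 - (4)·0.000) / (9) = 0.556
  w = (6 - (-3)·0.000 - (4)·0.000 - (4)·0.000) / (12) = 0.500
  t = (1 - (4)·0.000 - (1)·0.000 - (-3)·0.000) / (9) = 0.111
Iteration 2:
  u = (11 - (-1)·0.556 - (2)·0.500 - (-3)·0.111) / (7) = 1.556
  v = (5 - (-2)·1.571 - (1)·0.500 - (4)·0.111) / (9) = 0.800
  w = (6 - (-3)·1.571 - (4)·0.556 - (4)·0.111) / (12) = 0.670
  t = (1 - (4)·1.571 - (1)·0.556 - (-3)·0.500) / (9) = -0.482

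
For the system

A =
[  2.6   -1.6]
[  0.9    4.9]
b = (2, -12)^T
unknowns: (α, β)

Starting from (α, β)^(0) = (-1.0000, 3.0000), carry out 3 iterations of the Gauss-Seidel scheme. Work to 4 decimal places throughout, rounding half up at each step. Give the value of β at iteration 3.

Iteration 1:
  α = (2 - (-1.6)·3.0000) / (2.6) = 2.6154
  β = (-12 - (0.9)·2.6154) / (4.9) = -2.9294
Iteration 2:
  α = (2 - (-1.6)·-2.9294) / (2.6) = -1.0335
  β = (-12 - (0.9)·-1.0335) / (4.9) = -2.2592
Iteration 3:
  α = (2 - (-1.6)·-2.2592) / (2.6) = -0.6210
  β = (-12 - (0.9)·-0.6210) / (4.9) = -2.3349

-2.3349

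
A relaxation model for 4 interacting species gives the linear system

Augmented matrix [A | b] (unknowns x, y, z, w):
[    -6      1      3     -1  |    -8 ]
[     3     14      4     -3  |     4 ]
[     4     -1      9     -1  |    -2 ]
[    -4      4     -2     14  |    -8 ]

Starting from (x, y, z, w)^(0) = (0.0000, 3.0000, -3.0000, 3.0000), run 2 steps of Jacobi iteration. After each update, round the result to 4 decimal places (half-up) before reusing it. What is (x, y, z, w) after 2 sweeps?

Iteration 1:
  x = (-8 - (1)·3.0000 - (3)·-3.0000 - (-1)·3.0000) / (-6) = -0.1667
  y = (4 - (3)·0.0000 - (4)·-3.0000 - (-3)·3.0000) / (14) = 1.7857
  z = (-2 - (4)·0.0000 - (-1)·3.0000 - (-1)·3.0000) / (9) = 0.4444
  w = (-8 - (-4)·0.0000 - (4)·3.0000 - (-2)·-3.0000) / (14) = -1.8571
Iteration 2:
  x = (-8 - (1)·1.7857 - (3)·0.4444 - (-1)·-1.8571) / (-6) = 2.1627
  y = (4 - (3)·-0.1667 - (4)·0.4444 - (-3)·-1.8571) / (14) = -0.2035
  z = (-2 - (4)·-0.1667 - (-1)·1.7857 - (-1)·-1.8571) / (9) = -0.1561
  w = (-8 - (-4)·-0.1667 - (4)·1.7857 - (-2)·0.4444) / (14) = -1.0658

(2.1627, -0.2035, -0.1561, -1.0658)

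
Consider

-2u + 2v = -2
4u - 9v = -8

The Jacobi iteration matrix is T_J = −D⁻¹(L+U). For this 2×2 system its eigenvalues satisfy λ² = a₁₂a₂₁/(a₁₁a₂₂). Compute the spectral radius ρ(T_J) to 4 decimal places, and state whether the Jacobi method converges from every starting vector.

0.6667

a₁₂a₂₁/(a₁₁a₂₂) = (2)·(4) / ((-2)·(-9)) = 0.444444
ρ = √|0.444444| = √0.444444 = 0.6667
ρ < 1, so Jacobi converges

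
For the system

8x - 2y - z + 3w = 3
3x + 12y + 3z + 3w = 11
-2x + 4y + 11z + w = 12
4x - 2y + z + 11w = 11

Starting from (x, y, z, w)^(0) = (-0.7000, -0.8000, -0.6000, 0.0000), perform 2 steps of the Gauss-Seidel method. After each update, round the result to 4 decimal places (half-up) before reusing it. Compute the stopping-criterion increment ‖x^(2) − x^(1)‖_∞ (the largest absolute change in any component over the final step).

Iteration 1:
  x = (3 - (-2)·-0.8000 - (-1)·-0.6000 - (3)·0.0000) / (8) = 0.1000
  y = (11 - (3)·0.1000 - (3)·-0.6000 - (3)·0.0000) / (12) = 1.0417
  z = (12 - (-2)·0.1000 - (4)·1.0417 - (1)·0.0000) / (11) = 0.7303
  w = (11 - (4)·0.1000 - (-2)·1.0417 - (1)·0.7303) / (11) = 1.0866
Iteration 2:
  x = (3 - (-2)·1.0417 - (-1)·0.7303 - (3)·1.0866) / (8) = 0.3192
  y = (11 - (3)·0.3192 - (3)·0.7303 - (3)·1.0866) / (12) = 0.3826
  z = (12 - (-2)·0.3192 - (4)·0.3826 - (1)·1.0866) / (11) = 0.9110
  w = (11 - (4)·0.3192 - (-2)·0.3826 - (1)·0.9110) / (11) = 0.8707
Change: (0.2192, -0.6591, 0.1807, -0.2159) → max |·| = 0.6591

0.6591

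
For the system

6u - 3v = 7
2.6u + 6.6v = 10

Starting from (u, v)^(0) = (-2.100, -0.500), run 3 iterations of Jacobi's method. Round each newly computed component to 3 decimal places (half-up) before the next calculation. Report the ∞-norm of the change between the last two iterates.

0.594

Iteration 1:
  u = (7 - (-3)·-0.500) / (6) = 0.917
  v = (10 - (2.6)·-2.100) / (6.6) = 2.342
Iteration 2:
  u = (7 - (-3)·2.342) / (6) = 2.338
  v = (10 - (2.6)·0.917) / (6.6) = 1.154
Iteration 3:
  u = (7 - (-3)·1.154) / (6) = 1.744
  v = (10 - (2.6)·2.338) / (6.6) = 0.594
Change: (-0.594, -0.560) → max |·| = 0.594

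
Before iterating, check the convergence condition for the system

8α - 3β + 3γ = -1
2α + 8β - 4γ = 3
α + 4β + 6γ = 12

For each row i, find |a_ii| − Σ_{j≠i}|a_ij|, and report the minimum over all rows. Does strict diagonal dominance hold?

row 1: |8| − (3+3) = 2
row 2: |8| − (2+4) = 2
row 3: |6| − (1+4) = 1
minimum over rows = 1 → strictly diagonally dominant (convergence guaranteed)

1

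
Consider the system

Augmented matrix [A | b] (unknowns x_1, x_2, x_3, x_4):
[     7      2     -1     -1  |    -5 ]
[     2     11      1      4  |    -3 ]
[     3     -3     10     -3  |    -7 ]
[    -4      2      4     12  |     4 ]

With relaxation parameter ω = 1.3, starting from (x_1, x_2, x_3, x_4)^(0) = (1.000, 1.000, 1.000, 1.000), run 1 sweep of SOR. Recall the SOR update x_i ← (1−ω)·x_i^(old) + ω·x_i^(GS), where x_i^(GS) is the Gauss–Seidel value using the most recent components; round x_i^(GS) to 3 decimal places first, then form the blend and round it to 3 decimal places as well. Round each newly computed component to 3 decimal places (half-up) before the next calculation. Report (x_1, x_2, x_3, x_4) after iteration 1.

(-1.228, -0.955, -0.713, 0.117)

Iteration 1:
  x_1: GS value = (-5 - (2)·1.000 - (-1)·1.000 - (-1)·1.000) / (7) = -0.714;  x_1 ← (1−ω)·1.000 + ω·-0.714 = -1.228
  x_2: GS value = (-3 - (2)·-1.228 - (1)·1.000 - (4)·1.000) / (11) = -0.504;  x_2 ← (1−ω)·1.000 + ω·-0.504 = -0.955
  x_3: GS value = (-7 - (3)·-1.228 - (-3)·-0.955 - (-3)·1.000) / (10) = -0.318;  x_3 ← (1−ω)·1.000 + ω·-0.318 = -0.713
  x_4: GS value = (4 - (-4)·-1.228 - (2)·-0.955 - (4)·-0.713) / (12) = 0.321;  x_4 ← (1−ω)·1.000 + ω·0.321 = 0.117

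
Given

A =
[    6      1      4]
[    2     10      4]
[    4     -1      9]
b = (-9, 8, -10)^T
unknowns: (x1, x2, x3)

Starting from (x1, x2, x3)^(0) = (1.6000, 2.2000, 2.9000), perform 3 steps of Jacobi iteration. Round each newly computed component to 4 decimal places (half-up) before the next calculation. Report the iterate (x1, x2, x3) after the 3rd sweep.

(-2.2000, 0.6661, -0.7189)

Iteration 1:
  x1 = (-9 - (1)·2.2000 - (4)·2.9000) / (6) = -3.8000
  x2 = (8 - (2)·1.6000 - (4)·2.9000) / (10) = -0.6800
  x3 = (-10 - (4)·1.6000 - (-1)·2.2000) / (9) = -1.5778
Iteration 2:
  x1 = (-9 - (1)·-0.6800 - (4)·-1.5778) / (6) = -0.3348
  x2 = (8 - (2)·-3.8000 - (4)·-1.5778) / (10) = 2.1911
  x3 = (-10 - (4)·-3.8000 - (-1)·-0.6800) / (9) = 0.5022
Iteration 3:
  x1 = (-9 - (1)·2.1911 - (4)·0.5022) / (6) = -2.2000
  x2 = (8 - (2)·-0.3348 - (4)·0.5022) / (10) = 0.6661
  x3 = (-10 - (4)·-0.3348 - (-1)·2.1911) / (9) = -0.7189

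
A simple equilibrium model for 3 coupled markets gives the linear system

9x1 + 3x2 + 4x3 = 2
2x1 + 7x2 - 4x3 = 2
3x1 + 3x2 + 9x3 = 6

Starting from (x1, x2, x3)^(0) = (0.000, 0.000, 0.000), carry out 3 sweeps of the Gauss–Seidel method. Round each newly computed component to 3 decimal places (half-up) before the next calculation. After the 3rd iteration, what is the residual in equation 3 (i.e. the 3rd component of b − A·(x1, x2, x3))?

0.000

Iteration 1:
  x1 = (2 - (3)·0.000 - (4)·0.000) / (9) = 0.222
  x2 = (2 - (2)·0.222 - (-4)·0.000) / (7) = 0.222
  x3 = (6 - (3)·0.222 - (3)·0.222) / (9) = 0.519
Iteration 2:
  x1 = (2 - (3)·0.222 - (4)·0.519) / (9) = -0.082
  x2 = (2 - (2)·-0.082 - (-4)·0.519) / (7) = 0.606
  x3 = (6 - (3)·-0.082 - (3)·0.606) / (9) = 0.492
Iteration 3:
  x1 = (2 - (3)·0.606 - (4)·0.492) / (9) = -0.198
  x2 = (2 - (2)·-0.198 - (-4)·0.492) / (7) = 0.623
  x3 = (6 - (3)·-0.198 - (3)·0.623) / (9) = 0.525
Residual b − A·x = (-0.187, 0.135, 0.000)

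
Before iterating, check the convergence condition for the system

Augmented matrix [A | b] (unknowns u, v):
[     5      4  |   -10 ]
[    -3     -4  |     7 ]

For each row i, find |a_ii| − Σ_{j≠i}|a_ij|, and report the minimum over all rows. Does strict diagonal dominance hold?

row 1: |5| − (4) = 1
row 2: |-4| − (3) = 1
minimum over rows = 1 → strictly diagonally dominant (convergence guaranteed)

1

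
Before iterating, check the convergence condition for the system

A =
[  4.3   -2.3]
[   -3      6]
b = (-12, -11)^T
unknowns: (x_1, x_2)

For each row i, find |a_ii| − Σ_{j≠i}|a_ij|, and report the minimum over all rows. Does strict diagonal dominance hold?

2

row 1: |4.3| − (2.3) = 2
row 2: |6| − (3) = 3
minimum over rows = 2 → strictly diagonally dominant (convergence guaranteed)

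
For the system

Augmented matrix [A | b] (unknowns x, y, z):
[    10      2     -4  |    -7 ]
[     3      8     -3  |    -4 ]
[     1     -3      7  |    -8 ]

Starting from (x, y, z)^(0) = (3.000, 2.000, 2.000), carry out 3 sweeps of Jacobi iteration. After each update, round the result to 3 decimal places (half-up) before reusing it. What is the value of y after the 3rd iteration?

-0.749

Iteration 1:
  x = (-7 - (2)·2.000 - (-4)·2.000) / (10) = -0.300
  y = (-4 - (3)·3.000 - (-3)·2.000) / (8) = -0.875
  z = (-8 - (1)·3.000 - (-3)·2.000) / (7) = -0.714
Iteration 2:
  x = (-7 - (2)·-0.875 - (-4)·-0.714) / (10) = -0.811
  y = (-4 - (3)·-0.300 - (-3)·-0.714) / (8) = -0.655
  z = (-8 - (1)·-0.300 - (-3)·-0.875) / (7) = -1.475
Iteration 3:
  x = (-7 - (2)·-0.655 - (-4)·-1.475) / (10) = -1.159
  y = (-4 - (3)·-0.811 - (-3)·-1.475) / (8) = -0.749
  z = (-8 - (1)·-0.811 - (-3)·-0.655) / (7) = -1.308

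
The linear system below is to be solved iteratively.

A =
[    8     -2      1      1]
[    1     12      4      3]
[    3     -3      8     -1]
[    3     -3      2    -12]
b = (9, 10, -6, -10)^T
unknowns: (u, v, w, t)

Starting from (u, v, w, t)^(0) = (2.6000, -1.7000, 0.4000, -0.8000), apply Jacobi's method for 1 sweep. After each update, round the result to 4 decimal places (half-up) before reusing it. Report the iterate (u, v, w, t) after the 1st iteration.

Iteration 1:
  u = (9 - (-2)·-1.7000 - (1)·0.4000 - (1)·-0.8000) / (8) = 0.7500
  v = (10 - (1)·2.6000 - (4)·0.4000 - (3)·-0.8000) / (12) = 0.6833
  w = (-6 - (3)·2.6000 - (-3)·-1.7000 - (-1)·-0.8000) / (8) = -2.4625
  t = (-10 - (3)·2.6000 - (-3)·-1.7000 - (2)·0.4000) / (-12) = 1.9750

(0.7500, 0.6833, -2.4625, 1.9750)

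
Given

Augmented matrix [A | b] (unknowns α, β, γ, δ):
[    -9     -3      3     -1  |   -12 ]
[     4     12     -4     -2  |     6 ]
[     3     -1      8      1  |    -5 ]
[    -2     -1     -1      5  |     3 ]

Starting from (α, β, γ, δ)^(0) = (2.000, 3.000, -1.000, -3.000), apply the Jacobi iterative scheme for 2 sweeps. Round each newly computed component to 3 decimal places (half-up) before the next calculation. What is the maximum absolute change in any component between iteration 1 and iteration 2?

Iteration 1:
  α = (-12 - (-3)·3.000 - (3)·-1.000 - (-1)·-3.000) / (-9) = 0.333
  β = (6 - (4)·2.000 - (-4)·-1.000 - (-2)·-3.000) / (12) = -1.000
  γ = (-5 - (3)·2.000 - (-1)·3.000 - (1)·-3.000) / (8) = -0.625
  δ = (3 - (-2)·2.000 - (-1)·3.000 - (-1)·-1.000) / (5) = 1.800
Iteration 2:
  α = (-12 - (-3)·-1.000 - (3)·-0.625 - (-1)·1.800) / (-9) = 1.258
  β = (6 - (4)·0.333 - (-4)·-0.625 - (-2)·1.800) / (12) = 0.481
  γ = (-5 - (3)·0.333 - (-1)·-1.000 - (1)·1.800) / (8) = -1.100
  δ = (3 - (-2)·0.333 - (-1)·-1.000 - (-1)·-0.625) / (5) = 0.408
Change: (0.925, 1.481, -0.475, -1.392) → max |·| = 1.481

1.481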